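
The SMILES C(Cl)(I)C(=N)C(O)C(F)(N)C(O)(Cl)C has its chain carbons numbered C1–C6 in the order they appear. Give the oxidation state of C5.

+2

C5 has one bond to C (0), one bond to C (0), one bond to O (+1), one bond to Cl (+1).
Oxidation state = 0 + 0 + 1 + 1 = +2.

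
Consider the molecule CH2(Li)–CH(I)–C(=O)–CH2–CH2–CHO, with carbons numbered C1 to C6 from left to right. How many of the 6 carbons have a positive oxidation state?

2

Count +1 for every bond to an atom more electronegative than carbon and −1 for every bond to one less electronegative; C–C bonds are 0. Tallying each carbon:
C1: 1C, 2H, 1Li → 0 − 2 − 1 = -3
C2: 2C, 1H, 1I → 0 − 1 + 1 = 0
C3: 2C, 2O → 0 + 2 = +2
C4: 2C, 2H → 0 − 2 = -2
C5: 2C, 2H → 0 − 2 = -2
C6: 1C, 1H, 2O → 0 − 1 + 2 = +1
2 carbons (C3, C6) meet the condition.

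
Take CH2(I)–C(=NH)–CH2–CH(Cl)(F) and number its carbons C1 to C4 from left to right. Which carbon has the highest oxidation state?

C2

Tallying each carbon's bonds:
C1: 1C, 2H, 1I → 0 − 2 + 1 = -1
C2: 2C, 2N → 0 + 2 = +2
C3: 2C, 2H → 0 − 2 = -2
C4: 1C, 1H, 1F, 1Cl → 0 − 1 + 1 + 1 = +1
The most oxidised carbon is C2 at +2.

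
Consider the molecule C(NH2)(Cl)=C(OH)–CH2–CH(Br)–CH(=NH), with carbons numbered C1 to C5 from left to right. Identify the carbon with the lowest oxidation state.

C3

Bonds to more-electronegative neighbours contribute +1 each, bonds to H or metals contribute −1 each, and C–C bonds contribute 0. Tallying each carbon:
C1: 2C, 1N, 1Cl → 0 + 1 + 1 = +2
C2: 3C, 1O → 0 + 1 = +1
C3: 2C, 2H → 0 − 2 = -2
C4: 2C, 1H, 1Br → 0 − 1 + 1 = 0
C5: 1C, 1H, 2N → 0 − 1 + 2 = +1
The most reduced carbon is C3 at -2.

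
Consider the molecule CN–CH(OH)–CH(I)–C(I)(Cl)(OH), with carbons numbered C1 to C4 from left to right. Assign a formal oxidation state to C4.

Assign +1 per bond to O/N/halogen, −1 per bond to H or an electropositive element, and 0 per bond to carbon.
C4 has one bond to C (0), one bond to I (+1), one bond to Cl (+1), one bond to O (+1).
Oxidation state = 0 + 1 + 1 + 1 = +3.

+3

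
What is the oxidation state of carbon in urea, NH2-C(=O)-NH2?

+4

Bonds to more-electronegative neighbours contribute +1 each, bonds to H or metals contribute −1 each, and C–C bonds contribute 0.
The carbon has one bond to N (+1), a double bond to O (2×+1 = +2), one bond to N (+1).
Oxidation state = +1 + 2 + 1 = +4.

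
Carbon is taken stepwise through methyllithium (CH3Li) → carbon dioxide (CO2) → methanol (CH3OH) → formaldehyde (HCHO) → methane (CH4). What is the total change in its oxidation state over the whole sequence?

Carbon oxidation states along the series — methyllithium: -4, carbon dioxide: +4, methanol: -2, formaldehyde: 0, methane: -4.
Net change = -4 − (-4) = 0.

0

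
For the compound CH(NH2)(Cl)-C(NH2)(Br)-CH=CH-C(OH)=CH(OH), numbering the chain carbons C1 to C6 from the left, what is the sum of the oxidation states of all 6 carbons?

+2

Tallying each carbon's bonds:
C1: 1C, 1H, 1N, 1Cl → 0 − 1 + 1 + 1 = +1
C2: 2C, 1N, 1Br → 0 + 1 + 1 = +2
C3: 3C, 1H → 0 − 1 = -1
C4: 3C, 1H → 0 − 1 = -1
C5: 3C, 1O → 0 + 1 = +1
C6: 2C, 1H, 1O → 0 − 1 + 1 = 0
Sum = +1 + 2 − 1 − 1 + 1 + 0 = +2.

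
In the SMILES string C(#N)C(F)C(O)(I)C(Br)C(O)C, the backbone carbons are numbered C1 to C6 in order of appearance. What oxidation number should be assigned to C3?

+2

C3 has one bond to C (0), one bond to C (0), one bond to O (+1), one bond to I (+1).
Oxidation state = 0 + 0 + 1 + 1 = +2.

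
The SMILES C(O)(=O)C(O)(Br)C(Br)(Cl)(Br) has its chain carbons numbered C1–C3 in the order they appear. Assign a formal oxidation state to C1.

+3

Assign +1 per bond to O/N/halogen, −1 per bond to H or an electropositive element, and 0 per bond to carbon.
C1 has one bond to C (0), one bond to O (+1), a double bond to O (2×+1 = +2).
Oxidation state = 0 + 1 + 2 = +3.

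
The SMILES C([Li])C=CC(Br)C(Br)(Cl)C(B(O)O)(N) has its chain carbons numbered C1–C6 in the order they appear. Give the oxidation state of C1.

C1 has one bond to C (0), one bond to Li (-1), one bond to H (-1), one bond to H (-1).
Oxidation state = 0 − 1 − 1 − 1 = -3.

-3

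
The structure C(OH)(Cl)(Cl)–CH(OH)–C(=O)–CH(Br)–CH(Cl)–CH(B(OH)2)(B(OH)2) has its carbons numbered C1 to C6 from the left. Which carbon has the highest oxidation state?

Bonds to more-electronegative neighbours contribute +1 each, bonds to H or metals contribute −1 each, and C–C bonds contribute 0. Tallying each carbon:
C1: 1C, 1O, 2Cl → 0 + 1 + 2 = +3
C2: 2C, 1H, 1O → 0 − 1 + 1 = 0
C3: 2C, 2O → 0 + 2 = +2
C4: 2C, 1H, 1Br → 0 − 1 + 1 = 0
C5: 2C, 1H, 1Cl → 0 − 1 + 1 = 0
C6: 1C, 1H, 2B → 0 − 1 − 2 = -3
The most oxidised carbon is C1 at +3.

C1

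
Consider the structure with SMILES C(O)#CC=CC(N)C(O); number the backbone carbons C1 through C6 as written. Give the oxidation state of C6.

-1

Count +1 for every bond to an atom more electronegative than carbon and −1 for every bond to one less electronegative; C–C bonds are 0.
C6 has one bond to C (0), one bond to H (-1), one bond to O (+1), one bond to H (-1).
Oxidation state = 0 − 1 + 1 − 1 = -1.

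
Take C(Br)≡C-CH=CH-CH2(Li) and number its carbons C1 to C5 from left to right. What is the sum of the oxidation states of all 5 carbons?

Count +1 for every bond to an atom more electronegative than carbon and −1 for every bond to one less electronegative; C–C bonds are 0. Tallying each carbon:
C1: 3C, 1Br → 0 + 1 = +1
C2: 4C → 0 = 0
C3: 3C, 1H → 0 − 1 = -1
C4: 3C, 1H → 0 − 1 = -1
C5: 1C, 2H, 1Li → 0 − 2 − 1 = -3
Sum = +1 + 0 − 1 − 1 − 3 = -4.

-4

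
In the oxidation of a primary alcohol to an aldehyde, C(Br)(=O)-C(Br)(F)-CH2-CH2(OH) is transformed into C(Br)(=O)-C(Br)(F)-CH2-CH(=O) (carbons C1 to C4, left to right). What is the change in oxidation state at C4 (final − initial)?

Before: C4 has 1 bond to C, 2 bonds to H, 1 bond to O → oxidation state -1.
After: C4 has 1 bond to C, 1 bond to H, 2 bonds to O → oxidation state +1.
Δ = +1 − (-1) = +2, so this is an oxidation at C4.

+2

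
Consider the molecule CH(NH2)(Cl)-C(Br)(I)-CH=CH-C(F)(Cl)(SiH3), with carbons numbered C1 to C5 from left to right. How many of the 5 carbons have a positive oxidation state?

Tallying each carbon's bonds:
C1: 1C, 1H, 1N, 1Cl → 0 − 1 + 1 + 1 = +1
C2: 2C, 1Br, 1I → 0 + 1 + 1 = +2
C3: 3C, 1H → 0 − 1 = -1
C4: 3C, 1H → 0 − 1 = -1
C5: 1C, 1F, 1Cl, 1Si → 0 + 1 + 1 − 1 = +1
3 carbons (C1, C2, C5) meet the condition.

3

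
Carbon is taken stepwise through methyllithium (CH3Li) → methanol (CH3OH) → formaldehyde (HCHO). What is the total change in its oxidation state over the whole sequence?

Carbon oxidation states along the series — methyllithium: -4, methanol: -2, formaldehyde: 0.
Net change = 0 − (-4) = +4.

+4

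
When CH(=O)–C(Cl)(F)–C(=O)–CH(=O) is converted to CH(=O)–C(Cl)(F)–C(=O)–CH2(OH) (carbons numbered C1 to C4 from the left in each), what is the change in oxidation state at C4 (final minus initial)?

Before: C4 has 1 bond to C, 1 bond to H, 2 bonds to O → oxidation state +1.
After: C4 has 1 bond to C, 2 bonds to H, 1 bond to O → oxidation state -1.
Δ = -1 − (+1) = -2, so this is a reduction at C4.

-2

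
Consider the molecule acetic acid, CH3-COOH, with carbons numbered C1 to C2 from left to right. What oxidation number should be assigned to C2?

Assign +1 per bond to O/N/halogen, −1 per bond to H or an electropositive element, and 0 per bond to carbon.
C2 has a double bond to O (2×+1 = +2), one bond to O (+1), one bond to C (0).
Oxidation state = +2 + 1 + 0 = +3.

+3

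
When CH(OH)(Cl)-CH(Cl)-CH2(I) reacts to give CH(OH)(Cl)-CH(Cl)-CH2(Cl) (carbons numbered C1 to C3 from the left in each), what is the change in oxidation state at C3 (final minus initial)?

0

Before: C3 has 1 bond to C, 2 bonds to H, 1 bond to I → oxidation state -1.
After: C3 has 1 bond to C, 2 bonds to H, 1 bond to Cl → oxidation state -1.
Δ = -1 − (-1) = 0, so no net redox change at C3.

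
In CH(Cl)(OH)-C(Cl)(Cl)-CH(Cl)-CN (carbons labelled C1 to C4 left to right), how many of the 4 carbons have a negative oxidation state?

Tallying each carbon's bonds:
C1: 1C, 1H, 1O, 1Cl → 0 − 1 + 1 + 1 = +1
C2: 2C, 2Cl → 0 + 2 = +2
C3: 2C, 1H, 1Cl → 0 − 1 + 1 = 0
C4: 1C, 3N → 0 + 3 = +3
0 carbons meet the condition.

0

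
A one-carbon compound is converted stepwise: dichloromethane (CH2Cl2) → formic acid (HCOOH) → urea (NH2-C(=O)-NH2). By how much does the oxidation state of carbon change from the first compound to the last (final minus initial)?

+4

Carbon oxidation states along the series — dichloromethane: 0, formic acid: +2, urea: +4.
Net change = +4 − (0) = +4.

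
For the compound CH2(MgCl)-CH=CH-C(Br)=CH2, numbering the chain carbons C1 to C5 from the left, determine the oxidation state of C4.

+1

Each bond to a more electronegative atom (O, N, halogen) counts +1, each bond to a less electronegative atom (H, metal, B, Si) counts −1, and each C–C bond counts 0.
C4 has one bond to C (0), a double bond to C (2×0 = 0), one bond to Br (+1).
Oxidation state = 0 + 0 + 1 = +1.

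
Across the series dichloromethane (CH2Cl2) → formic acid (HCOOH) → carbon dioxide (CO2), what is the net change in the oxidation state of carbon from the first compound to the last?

Carbon oxidation states along the series — dichloromethane: 0, formic acid: +2, carbon dioxide: +4.
Net change = +4 − (0) = +4.

+4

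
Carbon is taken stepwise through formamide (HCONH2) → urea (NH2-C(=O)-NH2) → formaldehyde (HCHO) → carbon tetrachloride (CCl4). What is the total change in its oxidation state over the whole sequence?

+2

Carbon oxidation states along the series — formamide: +2, urea: +4, formaldehyde: 0, carbon tetrachloride: +4.
Net change = +4 − (+2) = +2.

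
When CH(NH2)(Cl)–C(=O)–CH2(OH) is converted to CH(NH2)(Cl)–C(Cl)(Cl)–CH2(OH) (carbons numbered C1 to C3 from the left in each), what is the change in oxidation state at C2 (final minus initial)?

Before: C2 has 2 bonds to C, 2 bonds to O → oxidation state +2.
After: C2 has 2 bonds to C, 2 bonds to Cl → oxidation state +2.
Δ = +2 − (+2) = 0, so no net redox change at C2.

0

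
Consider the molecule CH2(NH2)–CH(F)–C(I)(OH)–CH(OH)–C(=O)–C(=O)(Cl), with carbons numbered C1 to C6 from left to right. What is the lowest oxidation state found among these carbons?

-1

Count +1 for every bond to an atom more electronegative than carbon and −1 for every bond to one less electronegative; C–C bonds are 0. Tallying each carbon:
C1: 1C, 2H, 1N → 0 − 2 + 1 = -1
C2: 2C, 1H, 1F → 0 − 1 + 1 = 0
C3: 2C, 1O, 1I → 0 + 1 + 1 = +2
C4: 2C, 1H, 1O → 0 − 1 + 1 = 0
C5: 2C, 2O → 0 + 2 = +2
C6: 1C, 2O, 1Cl → 0 + 2 + 1 = +3
The lowest value is -1.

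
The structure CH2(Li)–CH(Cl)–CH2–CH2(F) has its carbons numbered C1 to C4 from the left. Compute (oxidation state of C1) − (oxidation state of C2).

-3

C1: 1C, 2H, 1Li → 0 − 2 − 1 = -3
C2: 2C, 1H, 1Cl → 0 − 1 + 1 = 0
Difference: -3 − (0) = -3.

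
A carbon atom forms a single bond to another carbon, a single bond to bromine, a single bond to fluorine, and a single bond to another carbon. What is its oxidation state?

+2

The carbon has one bond to C (0), one bond to C (0), one bond to F (+1), one bond to Br (+1).
Oxidation state = 0 + 0 + 1 + 1 = +2.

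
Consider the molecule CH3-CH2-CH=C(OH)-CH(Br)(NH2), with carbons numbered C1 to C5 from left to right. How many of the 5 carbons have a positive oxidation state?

Tallying each carbon's bonds:
C1: 1C, 3H → 0 − 3 = -3
C2: 2C, 2H → 0 − 2 = -2
C3: 3C, 1H → 0 − 1 = -1
C4: 3C, 1O → 0 + 1 = +1
C5: 1C, 1H, 1N, 1Br → 0 − 1 + 1 + 1 = +1
2 carbons (C4, C5) meet the condition.

2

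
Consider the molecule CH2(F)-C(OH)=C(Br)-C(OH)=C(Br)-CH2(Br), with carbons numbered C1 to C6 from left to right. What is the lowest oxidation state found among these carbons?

-1

Tallying each carbon's bonds:
C1: 1C, 2H, 1F → 0 − 2 + 1 = -1
C2: 3C, 1O → 0 + 1 = +1
C3: 3C, 1Br → 0 + 1 = +1
C4: 3C, 1O → 0 + 1 = +1
C5: 3C, 1Br → 0 + 1 = +1
C6: 1C, 2H, 1Br → 0 − 2 + 1 = -1
The lowest value is -1.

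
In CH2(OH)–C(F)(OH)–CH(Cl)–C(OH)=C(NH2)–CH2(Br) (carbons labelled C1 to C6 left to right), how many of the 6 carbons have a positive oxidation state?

Tallying each carbon's bonds:
C1: 1C, 2H, 1O → 0 − 2 + 1 = -1
C2: 2C, 1O, 1F → 0 + 1 + 1 = +2
C3: 2C, 1H, 1Cl → 0 − 1 + 1 = 0
C4: 3C, 1O → 0 + 1 = +1
C5: 3C, 1N → 0 + 1 = +1
C6: 1C, 2H, 1Br → 0 − 2 + 1 = -1
3 carbons (C2, C4, C5) meet the condition.

3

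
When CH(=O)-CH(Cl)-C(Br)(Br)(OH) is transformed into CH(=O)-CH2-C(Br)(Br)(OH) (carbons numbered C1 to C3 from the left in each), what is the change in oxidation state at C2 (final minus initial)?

-2

Before: C2 has 2 bonds to C, 1 bond to H, 1 bond to Cl → oxidation state 0.
After: C2 has 2 bonds to C, 2 bonds to H → oxidation state -2.
Δ = -2 − (0) = -2, so this is a reduction at C2.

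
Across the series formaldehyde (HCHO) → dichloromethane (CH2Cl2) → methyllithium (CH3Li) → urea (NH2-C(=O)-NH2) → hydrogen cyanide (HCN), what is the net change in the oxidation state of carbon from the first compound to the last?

+2

Carbon oxidation states along the series — formaldehyde: 0, dichloromethane: 0, methyllithium: -4, urea: +4, hydrogen cyanide: +2.
Net change = +2 − (0) = +2.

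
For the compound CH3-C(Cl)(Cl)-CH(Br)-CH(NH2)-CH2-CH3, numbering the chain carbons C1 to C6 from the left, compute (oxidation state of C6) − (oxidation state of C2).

-5

C6: 1C, 3H → 0 − 3 = -3
C2: 2C, 2Cl → 0 + 2 = +2
Difference: -3 − (+2) = -5.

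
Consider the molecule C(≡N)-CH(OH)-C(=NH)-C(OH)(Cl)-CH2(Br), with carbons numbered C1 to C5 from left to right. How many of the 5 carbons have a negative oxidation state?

1

Count +1 for every bond to an atom more electronegative than carbon and −1 for every bond to one less electronegative; C–C bonds are 0. Tallying each carbon:
C1: 1C, 3N → 0 + 3 = +3
C2: 2C, 1H, 1O → 0 − 1 + 1 = 0
C3: 2C, 2N → 0 + 2 = +2
C4: 2C, 1O, 1Cl → 0 + 1 + 1 = +2
C5: 1C, 2H, 1Br → 0 − 2 + 1 = -1
1 carbon (C5) meets the condition.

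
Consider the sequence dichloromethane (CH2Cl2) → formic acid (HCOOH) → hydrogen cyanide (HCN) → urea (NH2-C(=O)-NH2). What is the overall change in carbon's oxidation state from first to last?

+4

Carbon oxidation states along the series — dichloromethane: 0, formic acid: +2, hydrogen cyanide: +2, urea: +4.
Net change = +4 − (0) = +4.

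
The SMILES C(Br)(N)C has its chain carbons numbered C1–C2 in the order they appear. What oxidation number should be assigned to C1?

Bonds to more-electronegative neighbours contribute +1 each, bonds to H or metals contribute −1 each, and C–C bonds contribute 0.
C1 has one bond to C (0), one bond to H (-1), one bond to Br (+1), one bond to N (+1).
Oxidation state = 0 − 1 + 1 + 1 = +1.

+1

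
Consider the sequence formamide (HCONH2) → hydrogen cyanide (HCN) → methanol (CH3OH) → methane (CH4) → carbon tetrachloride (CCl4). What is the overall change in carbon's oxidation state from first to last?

+2

Carbon oxidation states along the series — formamide: +2, hydrogen cyanide: +2, methanol: -2, methane: -4, carbon tetrachloride: +4.
Net change = +4 − (+2) = +2.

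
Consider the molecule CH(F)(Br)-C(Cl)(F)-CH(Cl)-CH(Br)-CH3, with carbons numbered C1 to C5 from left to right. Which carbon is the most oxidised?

Assign +1 per bond to O/N/halogen, −1 per bond to H or an electropositive element, and 0 per bond to carbon. Tallying each carbon:
C1: 1C, 1H, 1F, 1Br → 0 − 1 + 1 + 1 = +1
C2: 2C, 1F, 1Cl → 0 + 1 + 1 = +2
C3: 2C, 1H, 1Cl → 0 − 1 + 1 = 0
C4: 2C, 1H, 1Br → 0 − 1 + 1 = 0
C5: 1C, 3H → 0 − 3 = -3
The most oxidised carbon is C2 at +2.

C2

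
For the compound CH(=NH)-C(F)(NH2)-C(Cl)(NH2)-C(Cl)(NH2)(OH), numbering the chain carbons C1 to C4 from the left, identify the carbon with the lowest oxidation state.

C1

Tallying each carbon's bonds:
C1: 1C, 1H, 2N → 0 − 1 + 2 = +1
C2: 2C, 1N, 1F → 0 + 1 + 1 = +2
C3: 2C, 1N, 1Cl → 0 + 1 + 1 = +2
C4: 1C, 1O, 1N, 1Cl → 0 + 1 + 1 + 1 = +3
The most reduced carbon is C1 at +1.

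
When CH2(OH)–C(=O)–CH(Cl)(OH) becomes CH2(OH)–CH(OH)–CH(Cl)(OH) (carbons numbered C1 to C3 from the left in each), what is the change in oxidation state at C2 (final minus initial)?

-2

Before: C2 has 2 bonds to C, 2 bonds to O → oxidation state +2.
After: C2 has 2 bonds to C, 1 bond to H, 1 bond to O → oxidation state 0.
Δ = 0 − (+2) = -2, so this is a reduction at C2.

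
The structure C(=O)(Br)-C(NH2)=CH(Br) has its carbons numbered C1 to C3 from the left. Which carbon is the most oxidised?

C1

Tallying each carbon's bonds:
C1: 1C, 2O, 1Br → 0 + 2 + 1 = +3
C2: 3C, 1N → 0 + 1 = +1
C3: 2C, 1H, 1Br → 0 − 1 + 1 = 0
The most oxidised carbon is C1 at +3.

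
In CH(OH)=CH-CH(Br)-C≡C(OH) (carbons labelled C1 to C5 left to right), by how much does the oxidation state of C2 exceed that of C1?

C2: 3C, 1H → 0 − 1 = -1
C1: 2C, 1H, 1O → 0 − 1 + 1 = 0
Difference: -1 − (0) = -1.

-1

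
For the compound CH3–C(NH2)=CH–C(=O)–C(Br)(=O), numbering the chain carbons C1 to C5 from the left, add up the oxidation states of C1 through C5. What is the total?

+2

Tallying each carbon's bonds:
C1: 1C, 3H → 0 − 3 = -3
C2: 3C, 1N → 0 + 1 = +1
C3: 3C, 1H → 0 − 1 = -1
C4: 2C, 2O → 0 + 2 = +2
C5: 1C, 2O, 1Br → 0 + 2 + 1 = +3
Sum = -3 + 1 − 1 + 2 + 3 = +2.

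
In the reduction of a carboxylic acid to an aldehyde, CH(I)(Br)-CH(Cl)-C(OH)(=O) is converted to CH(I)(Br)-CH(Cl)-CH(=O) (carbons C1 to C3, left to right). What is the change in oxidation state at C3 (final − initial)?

-2

Before: C3 has 1 bond to C, 3 bonds to O → oxidation state +3.
After: C3 has 1 bond to C, 1 bond to H, 2 bonds to O → oxidation state +1.
Δ = +1 − (+3) = -2, so this is a reduction at C3.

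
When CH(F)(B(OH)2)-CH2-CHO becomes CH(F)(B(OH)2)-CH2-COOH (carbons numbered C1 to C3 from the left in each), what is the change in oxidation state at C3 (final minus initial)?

Before: C3 has 1 bond to C, 1 bond to H, 2 bonds to O → oxidation state +1.
After: C3 has 1 bond to C, 3 bonds to O → oxidation state +3.
Δ = +3 − (+1) = +2, so this is an oxidation at C3.

+2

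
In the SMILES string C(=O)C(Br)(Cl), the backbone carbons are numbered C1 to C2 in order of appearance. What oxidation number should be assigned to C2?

+1

C2 has one bond to C (0), one bond to Br (+1), one bond to H (-1), one bond to Cl (+1).
Oxidation state = 0 + 1 − 1 + 1 = +1.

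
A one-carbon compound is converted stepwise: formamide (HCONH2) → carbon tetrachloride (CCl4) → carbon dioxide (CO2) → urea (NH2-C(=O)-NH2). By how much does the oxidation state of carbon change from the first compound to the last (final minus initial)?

+2

Carbon oxidation states along the series — formamide: +2, carbon tetrachloride: +4, carbon dioxide: +4, urea: +4.
Net change = +4 − (+2) = +2.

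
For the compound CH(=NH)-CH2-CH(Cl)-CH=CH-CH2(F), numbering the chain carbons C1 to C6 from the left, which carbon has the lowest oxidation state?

C2

Assign +1 per bond to O/N/halogen, −1 per bond to H or an electropositive element, and 0 per bond to carbon. Tallying each carbon:
C1: 1C, 1H, 2N → 0 − 1 + 2 = +1
C2: 2C, 2H → 0 − 2 = -2
C3: 2C, 1H, 1Cl → 0 − 1 + 1 = 0
C4: 3C, 1H → 0 − 1 = -1
C5: 3C, 1H → 0 − 1 = -1
C6: 1C, 2H, 1F → 0 − 2 + 1 = -1
The most reduced carbon is C2 at -2.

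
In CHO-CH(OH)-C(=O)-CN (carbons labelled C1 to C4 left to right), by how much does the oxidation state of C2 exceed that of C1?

-1

C2: 2C, 1H, 1O → 0 − 1 + 1 = 0
C1: 1C, 1H, 2O → 0 − 1 + 2 = +1
Difference: 0 − (+1) = -1.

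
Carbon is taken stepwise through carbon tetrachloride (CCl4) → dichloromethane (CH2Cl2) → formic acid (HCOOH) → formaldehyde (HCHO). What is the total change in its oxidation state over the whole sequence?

-4

Carbon oxidation states along the series — carbon tetrachloride: +4, dichloromethane: 0, formic acid: +2, formaldehyde: 0.
Net change = 0 − (+4) = -4.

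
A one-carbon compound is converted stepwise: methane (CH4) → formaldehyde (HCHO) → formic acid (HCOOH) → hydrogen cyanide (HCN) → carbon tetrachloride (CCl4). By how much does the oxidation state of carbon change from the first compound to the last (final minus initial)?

Carbon oxidation states along the series — methane: -4, formaldehyde: 0, formic acid: +2, hydrogen cyanide: +2, carbon tetrachloride: +4.
Net change = +4 − (-4) = +8.

+8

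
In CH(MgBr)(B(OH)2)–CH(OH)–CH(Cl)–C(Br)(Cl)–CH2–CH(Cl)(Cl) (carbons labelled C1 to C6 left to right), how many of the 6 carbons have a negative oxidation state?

Tallying each carbon's bonds:
C1: 1C, 1H, 1Mg, 1B → 0 − 1 − 1 − 1 = -3
C2: 2C, 1H, 1O → 0 − 1 + 1 = 0
C3: 2C, 1H, 1Cl → 0 − 1 + 1 = 0
C4: 2C, 1Cl, 1Br → 0 + 1 + 1 = +2
C5: 2C, 2H → 0 − 2 = -2
C6: 1C, 1H, 2Cl → 0 − 1 + 2 = +1
2 carbons (C1, C5) meet the condition.

2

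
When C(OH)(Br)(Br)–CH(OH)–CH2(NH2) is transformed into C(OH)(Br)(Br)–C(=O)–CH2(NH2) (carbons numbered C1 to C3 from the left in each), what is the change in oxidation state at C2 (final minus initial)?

Before: C2 has 2 bonds to C, 1 bond to H, 1 bond to O → oxidation state 0.
After: C2 has 2 bonds to C, 2 bonds to O → oxidation state +2.
Δ = +2 − (0) = +2, so this is an oxidation at C2.

+2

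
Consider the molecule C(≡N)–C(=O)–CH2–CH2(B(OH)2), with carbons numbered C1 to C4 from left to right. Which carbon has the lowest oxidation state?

C4

Each bond to a more electronegative atom (O, N, halogen) counts +1, each bond to a less electronegative atom (H, metal, B, Si) counts −1, and each C–C bond counts 0. Tallying each carbon:
C1: 1C, 3N → 0 + 3 = +3
C2: 2C, 2O → 0 + 2 = +2
C3: 2C, 2H → 0 − 2 = -2
C4: 1C, 2H, 1B → 0 − 2 − 1 = -3
The most reduced carbon is C4 at -3.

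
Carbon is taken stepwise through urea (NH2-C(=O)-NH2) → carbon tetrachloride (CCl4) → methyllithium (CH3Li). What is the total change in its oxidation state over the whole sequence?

Carbon oxidation states along the series — urea: +4, carbon tetrachloride: +4, methyllithium: -4.
Net change = -4 − (+4) = -8.

-8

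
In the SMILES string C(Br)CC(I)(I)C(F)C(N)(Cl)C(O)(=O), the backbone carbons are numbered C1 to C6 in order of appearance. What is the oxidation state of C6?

Bonds to more-electronegative neighbours contribute +1 each, bonds to H or metals contribute −1 each, and C–C bonds contribute 0.
C6 has one bond to C (0), one bond to O (+1), a double bond to O (2×+1 = +2).
Oxidation state = 0 + 1 + 2 = +3.

+3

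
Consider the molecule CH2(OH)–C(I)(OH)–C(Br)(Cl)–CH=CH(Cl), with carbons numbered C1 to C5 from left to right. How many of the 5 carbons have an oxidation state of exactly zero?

1

Tallying each carbon's bonds:
C1: 1C, 2H, 1O → 0 − 2 + 1 = -1
C2: 2C, 1O, 1I → 0 + 1 + 1 = +2
C3: 2C, 1Cl, 1Br → 0 + 1 + 1 = +2
C4: 3C, 1H → 0 − 1 = -1
C5: 2C, 1H, 1Cl → 0 − 1 + 1 = 0
1 carbon (C5) meets the condition.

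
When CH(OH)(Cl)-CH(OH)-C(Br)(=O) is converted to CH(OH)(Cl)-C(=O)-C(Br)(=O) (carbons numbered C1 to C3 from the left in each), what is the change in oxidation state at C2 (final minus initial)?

+2

Before: C2 has 2 bonds to C, 1 bond to H, 1 bond to O → oxidation state 0.
After: C2 has 2 bonds to C, 2 bonds to O → oxidation state +2.
Δ = +2 − (0) = +2, so this is an oxidation at C2.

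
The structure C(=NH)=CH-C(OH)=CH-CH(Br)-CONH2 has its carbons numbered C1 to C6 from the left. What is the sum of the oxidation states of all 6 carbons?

+4

Each bond to a more electronegative atom (O, N, halogen) counts +1, each bond to a less electronegative atom (H, metal, B, Si) counts −1, and each C–C bond counts 0. Tallying each carbon:
C1: 2C, 2N → 0 + 2 = +2
C2: 3C, 1H → 0 − 1 = -1
C3: 3C, 1O → 0 + 1 = +1
C4: 3C, 1H → 0 − 1 = -1
C5: 2C, 1H, 1Br → 0 − 1 + 1 = 0
C6: 1C, 2O, 1N → 0 + 2 + 1 = +3
Sum = +2 − 1 + 1 − 1 + 0 + 3 = +4.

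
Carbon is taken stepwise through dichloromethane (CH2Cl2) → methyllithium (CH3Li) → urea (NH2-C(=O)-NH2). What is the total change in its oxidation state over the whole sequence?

+4

Carbon oxidation states along the series — dichloromethane: 0, methyllithium: -4, urea: +4.
Net change = +4 − (0) = +4.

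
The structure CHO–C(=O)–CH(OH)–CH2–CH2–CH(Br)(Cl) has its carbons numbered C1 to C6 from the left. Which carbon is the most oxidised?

C2

Count +1 for every bond to an atom more electronegative than carbon and −1 for every bond to one less electronegative; C–C bonds are 0. Tallying each carbon:
C1: 1C, 1H, 2O → 0 − 1 + 2 = +1
C2: 2C, 2O → 0 + 2 = +2
C3: 2C, 1H, 1O → 0 − 1 + 1 = 0
C4: 2C, 2H → 0 − 2 = -2
C5: 2C, 2H → 0 − 2 = -2
C6: 1C, 1H, 1Cl, 1Br → 0 − 1 + 1 + 1 = +1
The most oxidised carbon is C2 at +2.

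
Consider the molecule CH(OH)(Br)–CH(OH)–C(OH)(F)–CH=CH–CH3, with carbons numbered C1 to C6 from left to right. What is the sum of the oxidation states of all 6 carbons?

-2

Tallying each carbon's bonds:
C1: 1C, 1H, 1O, 1Br → 0 − 1 + 1 + 1 = +1
C2: 2C, 1H, 1O → 0 − 1 + 1 = 0
C3: 2C, 1O, 1F → 0 + 1 + 1 = +2
C4: 3C, 1H → 0 − 1 = -1
C5: 3C, 1H → 0 − 1 = -1
C6: 1C, 3H → 0 − 3 = -3
Sum = +1 + 0 + 2 − 1 − 1 − 3 = -2.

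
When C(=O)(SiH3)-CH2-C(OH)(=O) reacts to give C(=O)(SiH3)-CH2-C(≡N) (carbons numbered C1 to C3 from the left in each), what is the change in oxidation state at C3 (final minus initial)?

Before: C3 has 1 bond to C, 3 bonds to O → oxidation state +3.
After: C3 has 1 bond to C, 3 bonds to N → oxidation state +3.
Δ = +3 − (+3) = 0, so no net redox change at C3.

0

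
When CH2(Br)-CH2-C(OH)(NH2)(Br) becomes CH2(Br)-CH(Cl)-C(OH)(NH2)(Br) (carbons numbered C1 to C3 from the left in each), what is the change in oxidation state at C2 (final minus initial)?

+2

Before: C2 has 2 bonds to C, 2 bonds to H → oxidation state -2.
After: C2 has 2 bonds to C, 1 bond to H, 1 bond to Cl → oxidation state 0.
Δ = 0 − (-2) = +2, so this is an oxidation at C2.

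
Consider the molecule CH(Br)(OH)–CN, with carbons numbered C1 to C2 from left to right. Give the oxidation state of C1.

C1 has one bond to C (0), one bond to Br (+1), one bond to O (+1), one bond to H (-1).
Oxidation state = 0 + 1 + 1 − 1 = +1.

+1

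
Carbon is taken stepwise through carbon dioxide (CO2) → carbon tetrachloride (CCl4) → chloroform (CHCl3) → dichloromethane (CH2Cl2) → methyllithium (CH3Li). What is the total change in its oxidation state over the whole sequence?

Carbon oxidation states along the series — carbon dioxide: +4, carbon tetrachloride: +4, chloroform: +2, dichloromethane: 0, methyllithium: -4.
Net change = -4 − (+4) = -8.

-8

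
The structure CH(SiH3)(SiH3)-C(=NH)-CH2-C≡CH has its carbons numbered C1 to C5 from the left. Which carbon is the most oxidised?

C2

Tallying each carbon's bonds:
C1: 1C, 1H, 2Si → 0 − 1 − 2 = -3
C2: 2C, 2N → 0 + 2 = +2
C3: 2C, 2H → 0 − 2 = -2
C4: 4C → 0 = 0
C5: 3C, 1H → 0 − 1 = -1
The most oxidised carbon is C2 at +2.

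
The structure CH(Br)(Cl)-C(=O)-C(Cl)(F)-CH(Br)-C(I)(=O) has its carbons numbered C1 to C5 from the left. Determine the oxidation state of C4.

C4 has one bond to C (0), one bond to C (0), one bond to H (-1), one bond to Br (+1).
Oxidation state = 0 + 0 − 1 + 1 = 0.

0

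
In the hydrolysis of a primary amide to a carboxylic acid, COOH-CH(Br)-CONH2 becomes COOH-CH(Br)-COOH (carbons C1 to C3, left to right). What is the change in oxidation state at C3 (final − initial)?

Before: C3 has 1 bond to C, 2 bonds to O, 1 bond to N → oxidation state +3.
After: C3 has 1 bond to C, 3 bonds to O → oxidation state +3.
Δ = +3 − (+3) = 0, so no net redox change at C3.

0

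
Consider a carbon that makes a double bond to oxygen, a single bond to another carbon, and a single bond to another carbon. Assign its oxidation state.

+2

Assign +1 per bond to O/N/halogen, −1 per bond to H or an electropositive element, and 0 per bond to carbon.
The carbon has one bond to C (0), one bond to C (0), a double bond to O (2×+1 = +2).
Oxidation state = 0 + 0 + 2 = +2.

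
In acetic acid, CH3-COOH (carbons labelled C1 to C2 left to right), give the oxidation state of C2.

+3

Each bond to a more electronegative atom (O, N, halogen) counts +1, each bond to a less electronegative atom (H, metal, B, Si) counts −1, and each C–C bond counts 0.
C2 has a double bond to O (2×+1 = +2), one bond to O (+1), one bond to C (0).
Oxidation state = +2 + 1 + 0 = +3.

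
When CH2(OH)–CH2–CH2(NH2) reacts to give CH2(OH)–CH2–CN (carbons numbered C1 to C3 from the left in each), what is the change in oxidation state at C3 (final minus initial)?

Before: C3 has 1 bond to C, 2 bonds to H, 1 bond to N → oxidation state -1.
After: C3 has 1 bond to C, 3 bonds to N → oxidation state +3.
Δ = +3 − (-1) = +4, so this is an oxidation at C3.

+4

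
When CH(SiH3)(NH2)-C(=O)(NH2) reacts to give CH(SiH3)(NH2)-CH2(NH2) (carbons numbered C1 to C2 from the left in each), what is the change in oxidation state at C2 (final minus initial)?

-4

Before: C2 has 1 bond to C, 2 bonds to O, 1 bond to N → oxidation state +3.
After: C2 has 1 bond to C, 2 bonds to H, 1 bond to N → oxidation state -1.
Δ = -1 − (+3) = -4, so this is a reduction at C2.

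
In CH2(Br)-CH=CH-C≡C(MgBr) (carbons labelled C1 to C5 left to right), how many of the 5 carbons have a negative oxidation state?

4

Tallying each carbon's bonds:
C1: 1C, 2H, 1Br → 0 − 2 + 1 = -1
C2: 3C, 1H → 0 − 1 = -1
C3: 3C, 1H → 0 − 1 = -1
C4: 4C → 0 = 0
C5: 3C, 1Mg → 0 − 1 = -1
4 carbons (C1, C2, C3, C5) meet the condition.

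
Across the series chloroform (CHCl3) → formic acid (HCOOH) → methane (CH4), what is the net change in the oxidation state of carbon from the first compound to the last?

-6

Carbon oxidation states along the series — chloroform: +2, formic acid: +2, methane: -4.
Net change = -4 − (+2) = -6.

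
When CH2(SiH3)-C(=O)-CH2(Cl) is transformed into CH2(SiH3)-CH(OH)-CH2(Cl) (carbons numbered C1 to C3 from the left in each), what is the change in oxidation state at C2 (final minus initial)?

Before: C2 has 2 bonds to C, 2 bonds to O → oxidation state +2.
After: C2 has 2 bonds to C, 1 bond to H, 1 bond to O → oxidation state 0.
Δ = 0 − (+2) = -2, so this is a reduction at C2.

-2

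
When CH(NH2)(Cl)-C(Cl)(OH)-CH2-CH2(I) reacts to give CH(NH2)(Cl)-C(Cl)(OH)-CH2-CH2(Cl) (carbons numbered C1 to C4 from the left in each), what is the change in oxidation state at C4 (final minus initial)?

Before: C4 has 1 bond to C, 2 bonds to H, 1 bond to I → oxidation state -1.
After: C4 has 1 bond to C, 2 bonds to H, 1 bond to Cl → oxidation state -1.
Δ = -1 − (-1) = 0, so no net redox change at C4.

0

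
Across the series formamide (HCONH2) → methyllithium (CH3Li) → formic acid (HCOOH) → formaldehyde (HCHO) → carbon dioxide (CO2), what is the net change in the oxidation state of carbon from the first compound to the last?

+2

Carbon oxidation states along the series — formamide: +2, methyllithium: -4, formic acid: +2, formaldehyde: 0, carbon dioxide: +4.
Net change = +4 − (+2) = +2.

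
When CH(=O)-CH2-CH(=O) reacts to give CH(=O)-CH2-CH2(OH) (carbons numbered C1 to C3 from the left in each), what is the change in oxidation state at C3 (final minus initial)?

Before: C3 has 1 bond to C, 1 bond to H, 2 bonds to O → oxidation state +1.
After: C3 has 1 bond to C, 2 bonds to H, 1 bond to O → oxidation state -1.
Δ = -1 − (+1) = -2, so this is a reduction at C3.

-2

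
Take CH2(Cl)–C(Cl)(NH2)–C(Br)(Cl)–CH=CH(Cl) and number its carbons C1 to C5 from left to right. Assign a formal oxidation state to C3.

Count +1 for every bond to an atom more electronegative than carbon and −1 for every bond to one less electronegative; C–C bonds are 0.
C3 has one bond to C (0), one bond to C (0), one bond to Br (+1), one bond to Cl (+1).
Oxidation state = 0 + 0 + 1 + 1 = +2.

+2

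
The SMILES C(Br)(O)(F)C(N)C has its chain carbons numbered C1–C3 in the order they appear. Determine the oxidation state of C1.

C1 has one bond to C (0), one bond to Br (+1), one bond to O (+1), one bond to F (+1).
Oxidation state = 0 + 1 + 1 + 1 = +3.

+3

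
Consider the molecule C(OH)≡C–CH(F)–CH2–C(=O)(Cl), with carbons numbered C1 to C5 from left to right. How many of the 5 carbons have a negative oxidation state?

Tallying each carbon's bonds:
C1: 3C, 1O → 0 + 1 = +1
C2: 4C → 0 = 0
C3: 2C, 1H, 1F → 0 − 1 + 1 = 0
C4: 2C, 2H → 0 − 2 = -2
C5: 1C, 2O, 1Cl → 0 + 2 + 1 = +3
1 carbon (C4) meets the condition.

1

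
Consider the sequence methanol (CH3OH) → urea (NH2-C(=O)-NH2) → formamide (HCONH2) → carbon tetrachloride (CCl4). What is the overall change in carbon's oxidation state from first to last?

Carbon oxidation states along the series — methanol: -2, urea: +4, formamide: +2, carbon tetrachloride: +4.
Net change = +4 − (-2) = +6.

+6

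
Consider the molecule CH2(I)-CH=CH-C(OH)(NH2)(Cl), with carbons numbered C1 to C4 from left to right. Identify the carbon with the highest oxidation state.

C4

Count +1 for every bond to an atom more electronegative than carbon and −1 for every bond to one less electronegative; C–C bonds are 0. Tallying each carbon:
C1: 1C, 2H, 1I → 0 − 2 + 1 = -1
C2: 3C, 1H → 0 − 1 = -1
C3: 3C, 1H → 0 − 1 = -1
C4: 1C, 1O, 1N, 1Cl → 0 + 1 + 1 + 1 = +3
The most oxidised carbon is C4 at +3.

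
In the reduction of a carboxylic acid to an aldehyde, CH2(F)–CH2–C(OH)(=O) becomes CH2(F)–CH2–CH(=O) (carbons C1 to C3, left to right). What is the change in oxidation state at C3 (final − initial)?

-2

Before: C3 has 1 bond to C, 3 bonds to O → oxidation state +3.
After: C3 has 1 bond to C, 1 bond to H, 2 bonds to O → oxidation state +1.
Δ = +1 − (+3) = -2, so this is a reduction at C3.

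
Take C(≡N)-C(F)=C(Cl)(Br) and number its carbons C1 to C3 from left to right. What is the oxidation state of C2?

Bonds to more-electronegative neighbours contribute +1 each, bonds to H or metals contribute −1 each, and C–C bonds contribute 0.
C2 has one bond to C (0), a double bond to C (2×0 = 0), one bond to F (+1).
Oxidation state = 0 + 0 + 1 = +1.

+1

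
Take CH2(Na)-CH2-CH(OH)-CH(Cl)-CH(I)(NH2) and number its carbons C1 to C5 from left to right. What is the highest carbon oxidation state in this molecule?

+1

Tallying each carbon's bonds:
C1: 1C, 2H, 1Na → 0 − 2 − 1 = -3
C2: 2C, 2H → 0 − 2 = -2
C3: 2C, 1H, 1O → 0 − 1 + 1 = 0
C4: 2C, 1H, 1Cl → 0 − 1 + 1 = 0
C5: 1C, 1H, 1N, 1I → 0 − 1 + 1 + 1 = +1
The highest value is +1.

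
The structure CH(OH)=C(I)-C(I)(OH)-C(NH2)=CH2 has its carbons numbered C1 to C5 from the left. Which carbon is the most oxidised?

Each bond to a more electronegative atom (O, N, halogen) counts +1, each bond to a less electronegative atom (H, metal, B, Si) counts −1, and each C–C bond counts 0. Tallying each carbon:
C1: 2C, 1H, 1O → 0 − 1 + 1 = 0
C2: 3C, 1I → 0 + 1 = +1
C3: 2C, 1O, 1I → 0 + 1 + 1 = +2
C4: 3C, 1N → 0 + 1 = +1
C5: 2C, 2H → 0 − 2 = -2
The most oxidised carbon is C3 at +2.

C3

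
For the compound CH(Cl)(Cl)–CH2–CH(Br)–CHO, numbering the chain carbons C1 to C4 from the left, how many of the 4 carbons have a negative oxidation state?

Tallying each carbon's bonds:
C1: 1C, 1H, 2Cl → 0 − 1 + 2 = +1
C2: 2C, 2H → 0 − 2 = -2
C3: 2C, 1H, 1Br → 0 − 1 + 1 = 0
C4: 1C, 1H, 2O → 0 − 1 + 2 = +1
1 carbon (C2) meets the condition.

1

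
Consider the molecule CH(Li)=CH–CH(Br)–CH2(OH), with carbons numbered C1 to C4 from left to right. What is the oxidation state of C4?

-1

C4 has one bond to C (0), one bond to H (-1), one bond to O (+1), one bond to H (-1).
Oxidation state = 0 − 1 + 1 − 1 = -1.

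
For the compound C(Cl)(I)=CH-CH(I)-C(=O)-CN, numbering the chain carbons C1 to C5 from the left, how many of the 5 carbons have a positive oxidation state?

3

Tallying each carbon's bonds:
C1: 2C, 1Cl, 1I → 0 + 1 + 1 = +2
C2: 3C, 1H → 0 − 1 = -1
C3: 2C, 1H, 1I → 0 − 1 + 1 = 0
C4: 2C, 2O → 0 + 2 = +2
C5: 1C, 3N → 0 + 3 = +3
3 carbons (C1, C4, C5) meet the condition.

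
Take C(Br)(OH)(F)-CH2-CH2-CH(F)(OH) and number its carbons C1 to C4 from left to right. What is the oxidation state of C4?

+1

C4 has one bond to C (0), one bond to F (+1), one bond to H (-1), one bond to O (+1).
Oxidation state = 0 + 1 − 1 + 1 = +1.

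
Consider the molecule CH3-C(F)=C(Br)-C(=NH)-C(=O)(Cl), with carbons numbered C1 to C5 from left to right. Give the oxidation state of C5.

+3

Assign +1 per bond to O/N/halogen, −1 per bond to H or an electropositive element, and 0 per bond to carbon.
C5 has one bond to C (0), a double bond to O (2×+1 = +2), one bond to Cl (+1).
Oxidation state = 0 + 2 + 1 = +3.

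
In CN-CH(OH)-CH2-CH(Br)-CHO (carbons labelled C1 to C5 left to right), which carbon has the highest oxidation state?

C1

Bonds to more-electronegative neighbours contribute +1 each, bonds to H or metals contribute −1 each, and C–C bonds contribute 0. Tallying each carbon:
C1: 1C, 3N → 0 + 3 = +3
C2: 2C, 1H, 1O → 0 − 1 + 1 = 0
C3: 2C, 2H → 0 − 2 = -2
C4: 2C, 1H, 1Br → 0 − 1 + 1 = 0
C5: 1C, 1H, 2O → 0 − 1 + 2 = +1
The most oxidised carbon is C1 at +3.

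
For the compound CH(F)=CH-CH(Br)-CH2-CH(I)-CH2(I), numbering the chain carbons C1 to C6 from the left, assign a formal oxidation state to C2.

-1

Assign +1 per bond to O/N/halogen, −1 per bond to H or an electropositive element, and 0 per bond to carbon.
C2 has a double bond to C (2×0 = 0), one bond to C (0), one bond to H (-1).
Oxidation state = 0 + 0 − 1 = -1.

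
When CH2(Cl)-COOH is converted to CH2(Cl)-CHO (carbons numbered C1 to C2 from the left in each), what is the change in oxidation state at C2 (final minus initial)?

-2

Before: C2 has 1 bond to C, 3 bonds to O → oxidation state +3.
After: C2 has 1 bond to C, 1 bond to H, 2 bonds to O → oxidation state +1.
Δ = +1 − (+3) = -2, so this is a reduction at C2.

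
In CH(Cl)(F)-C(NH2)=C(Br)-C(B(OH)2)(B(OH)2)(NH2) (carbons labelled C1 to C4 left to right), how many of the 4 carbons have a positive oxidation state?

Tallying each carbon's bonds:
C1: 1C, 1H, 1F, 1Cl → 0 − 1 + 1 + 1 = +1
C2: 3C, 1N → 0 + 1 = +1
C3: 3C, 1Br → 0 + 1 = +1
C4: 1C, 1N, 2B → 0 + 1 − 2 = -1
3 carbons (C1, C2, C3) meet the condition.

3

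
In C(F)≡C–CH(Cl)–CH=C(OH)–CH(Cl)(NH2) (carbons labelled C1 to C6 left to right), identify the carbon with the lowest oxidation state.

Count +1 for every bond to an atom more electronegative than carbon and −1 for every bond to one less electronegative; C–C bonds are 0. Tallying each carbon:
C1: 3C, 1F → 0 + 1 = +1
C2: 4C → 0 = 0
C3: 2C, 1H, 1Cl → 0 − 1 + 1 = 0
C4: 3C, 1H → 0 − 1 = -1
C5: 3C, 1O → 0 + 1 = +1
C6: 1C, 1H, 1N, 1Cl → 0 − 1 + 1 + 1 = +1
The most reduced carbon is C4 at -1.

C4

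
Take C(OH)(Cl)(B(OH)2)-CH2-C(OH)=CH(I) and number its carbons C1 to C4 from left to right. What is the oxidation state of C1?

+1

Assign +1 per bond to O/N/halogen, −1 per bond to H or an electropositive element, and 0 per bond to carbon.
C1 has one bond to C (0), one bond to O (+1), one bond to Cl (+1), one bond to B (-1).
Oxidation state = 0 + 1 + 1 − 1 = +1.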